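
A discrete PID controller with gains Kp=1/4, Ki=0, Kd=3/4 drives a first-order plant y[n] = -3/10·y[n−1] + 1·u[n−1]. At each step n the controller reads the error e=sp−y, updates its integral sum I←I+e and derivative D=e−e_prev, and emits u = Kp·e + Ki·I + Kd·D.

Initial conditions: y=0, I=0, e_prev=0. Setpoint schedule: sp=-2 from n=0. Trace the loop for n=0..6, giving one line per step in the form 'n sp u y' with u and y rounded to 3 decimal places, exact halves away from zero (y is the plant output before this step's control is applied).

(exact arithmetic carried between steps; '≈' marks a value shown rounded to 6 d.p. or computed from one; I and e_prev carry over from the previous line; the table rounds u and y to 3 d.p., halves away from zero)
n=0: y=0, sp=-2, e=sp−y=-2; I=-2, D=e−e_prev=-2; u=1/4·(-2)+0·(-2)+3/4·(-2)=-2; next y=-3/10·0+1·(-2)=-2
n=1: y=-2, sp=-2, e=sp−y=0; I=-2, D=e−e_prev=2; u=1/4·0+0·(-2)+3/4·2=1.5; next y=-3/10·(-2)+1·1.5=2.1
n=2: y=2.1, sp=-2, e=sp−y=-4.1; I=-6.1, D=e−e_prev=-4.1; u=1/4·(-4.1)+0·(-6.1)+3/4·(-4.1)=-4.1; next y=-3/10·2.1+1·(-4.1)=-4.73
n=3: y=-4.73, sp=-2, e=sp−y=2.73; I=-3.37, D=e−e_prev=6.83; u=1/4·2.73+0·(-3.37)+3/4·6.83=5.805; next y=-3/10·(-4.73)+1·5.805=7.224
n=4: y=7.224, sp=-2, e=sp−y=-9.224; I=-12.594, D=e−e_prev=-11.954; u=1/4·(-9.224)+0·(-12.594)+3/4·(-11.954)=-11.2715; next y=-3/10·7.224+1·(-11.2715)=-13.4387
n=5: y=-13.4387, sp=-2, e=sp−y=11.4387; I=-1.1553, D=e−e_prev=20.6627; u=1/4·11.4387+0·(-1.1553)+3/4·20.6627=18.3567; next y=-3/10·(-13.4387)+1·18.3567=22.38831
n=6: y=22.38831, sp=-2, e=sp−y=-24.38831; I=-25.54361, D=e−e_prev=-35.82701; u=1/4·(-24.38831)+0·(-25.54361)+3/4·(-35.82701)=-32.967335; next y=-3/10·22.38831+1·(-32.967335)=-39.683828

0 -2 -2.000 0.000
1 -2 1.500 -2.000
2 -2 -4.100 2.100
3 -2 5.805 -4.730
4 -2 -11.272 7.224
5 -2 18.357 -13.439
6 -2 -32.967 22.388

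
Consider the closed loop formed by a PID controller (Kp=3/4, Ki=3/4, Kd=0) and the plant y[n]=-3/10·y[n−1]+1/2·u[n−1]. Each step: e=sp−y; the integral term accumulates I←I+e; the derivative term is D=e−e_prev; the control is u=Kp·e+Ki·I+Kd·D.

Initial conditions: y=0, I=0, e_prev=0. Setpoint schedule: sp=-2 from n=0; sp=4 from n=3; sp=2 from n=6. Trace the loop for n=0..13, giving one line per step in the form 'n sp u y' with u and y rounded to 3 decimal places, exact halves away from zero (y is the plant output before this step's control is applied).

(exact arithmetic carried between steps; '≈' marks a value shown rounded to 6 d.p. or computed from one; I and e_prev carry over from the previous line; the table rounds u and y to 3 d.p., halves away from zero)
n=0: y=0, sp=-2, e=sp−y=-2; I=-2, D=e−e_prev=-2; u=3/4·(-2)+3/4·(-2)+0·(-2)=-3; next y=-3/10·0+1/2·(-3)=-1.5
n=1: y=-1.5, sp=-2, e=sp−y=-0.5; I=-2.5, D=e−e_prev=1.5; u=3/4·(-0.5)+3/4·(-2.5)+0·1.5=-2.25; next y=-3/10·(-1.5)+1/2·(-2.25)=-0.675
n=2: y=-0.675, sp=-2, e=sp−y=-1.325; I=-3.825, D=e−e_prev=-0.825; u=3/4·(-1.325)+3/4·(-3.825)+0·(-0.825)=-3.8625; next y=-3/10·(-0.675)+1/2·(-3.8625)=-1.72875
n=3: y=-1.72875, sp=4, e=sp−y=5.72875; I=1.90375, D=e−e_prev=7.05375; u=3/4·5.72875+3/4·1.90375+0·7.05375=5.724375; next y=-3/10·(-1.72875)+1/2·5.724375≈3.380813
n=4: y≈3.380813, sp=4, e=sp−y≈0.619188; I≈2.522938, D=e−e_prev≈-5.109563; u=3/4·0.619188+3/4·2.522938+0·(-5.109563)≈2.356594; next y=-3/10·3.380813+1/2·2.356594≈0.164053
n=5: y≈0.164053, sp=4, e=sp−y≈3.835947; I≈6.358884, D=e−e_prev≈3.216759; u=3/4·3.835947+3/4·6.358884+0·3.216759≈7.646123; next y=-3/10·0.164053+1/2·7.646123≈3.773846
n=6: y≈3.773846, sp=2, e=sp−y≈-1.773846; I≈4.585039, D=e−e_prev≈-5.609793; u=3/4·(-1.773846)+3/4·4.585039+0·(-5.609793)≈2.108395; next y=-3/10·3.773846+1/2·2.108395≈-0.077956
n=7: y≈-0.077956, sp=2, e=sp−y≈2.077956; I≈6.662995, D=e−e_prev≈3.851802; u=3/4·2.077956+3/4·6.662995+0·3.851802≈6.555714; next y=-3/10·(-0.077956)+1/2·6.555714≈3.301244
n=8: y≈3.301244, sp=2, e=sp−y≈-1.301244; I≈5.361751, D=e−e_prev≈-3.379200; u=3/4·(-1.301244)+3/4·5.361751+0·(-3.379200)≈3.045381; next y=-3/10·3.301244+1/2·3.045381≈0.532317
n=9: y≈0.532317, sp=2, e=sp−y≈1.467683; I≈6.829434, D=e−e_prev≈2.768927; u=3/4·1.467683+3/4·6.829434+0·2.768927≈6.222838; next y=-3/10·0.532317+1/2·6.222838≈2.951724
n=10: y≈2.951724, sp=2, e=sp−y≈-0.951724; I≈5.877710, D=e−e_prev≈-2.419406; u=3/4·(-0.951724)+3/4·5.877710+0·(-2.419406)≈3.694490; next y=-3/10·2.951724+1/2·3.694490≈0.961728
n=11: y≈0.961728, sp=2, e=sp−y≈1.038272; I≈6.915982, D=e−e_prev≈1.989996; u=3/4·1.038272+3/4·6.915982+0·1.989996≈5.965691; next y=-3/10·0.961728+1/2·5.965691≈2.694327
n=12: y≈2.694327, sp=2, e=sp−y≈-0.694327; I≈6.221655, D=e−e_prev≈-1.732599; u=3/4·(-0.694327)+3/4·6.221655+0·(-1.732599)≈4.145496; next y=-3/10·2.694327+1/2·4.145496≈1.264450
n=13: y≈1.264450, sp=2, e=sp−y≈0.735550; I≈6.957205, D=e−e_prev≈1.429877; u=3/4·0.735550+3/4·6.957205+0·1.429877≈5.769567; next y=-3/10·1.264450+1/2·5.769567≈2.505448

0 -2 -3.000 0.000
1 -2 -2.250 -1.500
2 -2 -3.863 -0.675
3 4 5.724 -1.729
4 4 2.357 3.381
5 4 7.646 0.164
6 2 2.108 3.774
7 2 6.556 -0.078
8 2 3.045 3.301
9 2 6.223 0.532
10 2 3.694 2.952
11 2 5.966 0.962
12 2 4.145 2.694
13 2 5.770 1.264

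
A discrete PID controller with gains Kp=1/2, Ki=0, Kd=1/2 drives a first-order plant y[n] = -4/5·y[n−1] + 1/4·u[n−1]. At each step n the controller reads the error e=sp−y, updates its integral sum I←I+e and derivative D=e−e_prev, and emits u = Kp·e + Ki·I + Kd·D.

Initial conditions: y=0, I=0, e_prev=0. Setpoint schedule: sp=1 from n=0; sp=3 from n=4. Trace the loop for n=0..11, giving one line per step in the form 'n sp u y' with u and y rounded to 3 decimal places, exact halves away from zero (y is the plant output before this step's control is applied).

0 1 1.000 0.000
1 1 0.250 0.250
2 1 0.763 -0.138
3 1 0.131 0.301
4 3 2.858 -0.208
5 3 0.515 0.881
6 3 2.516 -0.576
7 3 0.122 1.090
8 3 2.886 -0.841
9 3 -0.315 1.394
10 3 3.392 -1.194
11 3 -0.901 1.803

(exact arithmetic carried between steps; '≈' marks a value shown rounded to 6 d.p. or computed from one; I and e_prev carry over from the previous line; the table rounds u and y to 3 d.p., halves away from zero)
n=0: y=0, sp=1, e=sp−y=1; I=1, D=e−e_prev=1; u=1/2·1+0·1+1/2·1=1; next y=-4/5·0+1/4·1=0.25
n=1: y=0.25, sp=1, e=sp−y=0.75; I=1.75, D=e−e_prev=-0.25; u=1/2·0.75+0·1.75+1/2·(-0.25)=0.25; next y=-4/5·0.25+1/4·0.25=-0.1375
n=2: y=-0.1375, sp=1, e=sp−y=1.1375; I=2.8875, D=e−e_prev=0.3875; u=1/2·1.1375+0·2.8875+1/2·0.3875=0.7625; next y=-4/5·(-0.1375)+1/4·0.7625=0.300625
n=3: y=0.300625, sp=1, e=sp−y=0.699375; I=3.586875, D=e−e_prev=-0.438125; u=1/2·0.699375+0·3.586875+1/2·(-0.438125)=0.130625; next y=-4/5·0.300625+1/4·0.130625≈-0.207844
n=4: y≈-0.207844, sp=3, e=sp−y≈3.207844; I≈6.794719, D=e−e_prev≈2.508469; u=1/2·3.207844+0·6.794719+1/2·2.508469≈2.858156; next y=-4/5·(-0.207844)+1/4·2.858156≈0.880814
n=5: y≈0.880814, sp=3, e=sp−y≈2.119186; I≈8.913905, D=e−e_prev≈-1.088658; u=1/2·2.119186+0·8.913905+1/2·(-1.088658)≈0.515264; next y=-4/5·0.880814+1/4·0.515264≈-0.575835
n=6: y≈-0.575835, sp=3, e=sp−y≈3.575835; I≈12.489740, D=e−e_prev≈1.456649; u=1/2·3.575835+0·12.489740+1/2·1.456649≈2.516242; next y=-4/5·(-0.575835)+1/4·2.516242≈1.089729
n=7: y≈1.089729, sp=3, e=sp−y≈1.910271; I≈14.400011, D=e−e_prev≈-1.665564; u=1/2·1.910271+0·14.400011+1/2·(-1.665564)≈0.122354; next y=-4/5·1.089729+1/4·0.122354≈-0.841195
n=8: y≈-0.841195, sp=3, e=sp−y≈3.841195; I≈18.241206, D=e−e_prev≈1.930923; u=1/2·3.841195+0·18.241206+1/2·1.930923≈2.886059; next y=-4/5·(-0.841195)+1/4·2.886059≈1.394470
n=9: y≈1.394470, sp=3, e=sp−y≈1.605530; I≈19.846735, D=e−e_prev≈-2.235665; u=1/2·1.605530+0·19.846735+1/2·(-2.235665)≈-0.315068; next y=-4/5·1.394470+1/4·(-0.315068)≈-1.194343
n=10: y≈-1.194343, sp=3, e=sp−y≈4.194343; I≈24.041079, D=e−e_prev≈2.588814; u=1/2·4.194343+0·24.041079+1/2·2.588814≈3.391578; next y=-4/5·(-1.194343)+1/4·3.391578≈1.803369
n=11: y≈1.803369, sp=3, e=sp−y≈1.196631; I≈25.237709, D=e−e_prev≈-2.997712; u=1/2·1.196631+0·25.237709+1/2·(-2.997712)≈-0.900541; next y=-4/5·1.803369+1/4·(-0.900541)≈-1.667831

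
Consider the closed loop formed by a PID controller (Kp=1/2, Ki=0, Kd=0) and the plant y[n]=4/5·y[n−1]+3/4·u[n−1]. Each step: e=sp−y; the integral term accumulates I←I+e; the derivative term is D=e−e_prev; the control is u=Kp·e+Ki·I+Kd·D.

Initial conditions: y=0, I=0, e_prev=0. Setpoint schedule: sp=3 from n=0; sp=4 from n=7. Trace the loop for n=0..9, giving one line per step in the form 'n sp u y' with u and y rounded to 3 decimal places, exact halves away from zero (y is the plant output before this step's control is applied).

0 3 1.500 0.000
1 3 0.938 1.125
2 3 0.698 1.603
3 3 0.597 1.806
4 3 0.554 1.893
5 3 0.535 1.929
6 3 0.528 1.945
7 4 1.024 1.952
8 4 0.835 2.329
9 4 0.755 2.490

(exact arithmetic carried between steps; '≈' marks a value shown rounded to 6 d.p. or computed from one; I and e_prev carry over from the previous line; the table rounds u and y to 3 d.p., halves away from zero)
n=0: y=0, sp=3, e=sp−y=3; I=3, D=e−e_prev=3; u=1/2·3+0·3+0·3=1.5; next y=4/5·0+3/4·1.5=1.125
n=1: y=1.125, sp=3, e=sp−y=1.875; I=4.875, D=e−e_prev=-1.125; u=1/2·1.875+0·4.875+0·(-1.125)=0.9375; next y=4/5·1.125+3/4·0.9375=1.603125
n=2: y=1.603125, sp=3, e=sp−y=1.396875; I=6.271875, D=e−e_prev=-0.478125; u=1/2·1.396875+0·6.271875+0·(-0.478125)≈0.698438; next y=4/5·1.603125+3/4·0.698438≈1.806328
n=3: y≈1.806328, sp=3, e=sp−y≈1.193672; I≈7.465547, D=e−e_prev≈-0.203203; u=1/2·1.193672+0·7.465547+0·(-0.203203)≈0.596836; next y=4/5·1.806328+3/4·0.596836≈1.892689
n=4: y≈1.892689, sp=3, e=sp−y≈1.107311; I≈8.572857, D=e−e_prev≈-0.086361; u=1/2·1.107311+0·8.572857+0·(-0.086361)≈0.553655; next y=4/5·1.892689+3/4·0.553655≈1.929393
n=5: y≈1.929393, sp=3, e=sp−y≈1.070607; I≈9.643464, D=e−e_prev≈-0.036704; u=1/2·1.070607+0·9.643464+0·(-0.036704)≈0.535303; next y=4/5·1.929393+3/4·0.535303≈1.944992
n=6: y≈1.944992, sp=3, e=sp−y≈1.055008; I≈10.698472, D=e−e_prev≈-0.015599; u=1/2·1.055008+0·10.698472+0·(-0.015599)≈0.527504; next y=4/5·1.944992+3/4·0.527504≈1.951622
n=7: y≈1.951622, sp=4, e=sp−y≈2.048378; I≈12.746851, D=e−e_prev≈0.993370; u=1/2·2.048378+0·12.746851+0·0.993370≈1.024189; next y=4/5·1.951622+3/4·1.024189≈2.329439
n=8: y≈2.329439, sp=4, e=sp−y≈1.670561; I≈14.417412, D=e−e_prev≈-0.377818; u=1/2·1.670561+0·14.417412+0·(-0.377818)≈0.835280; next y=4/5·2.329439+3/4·0.835280≈2.490012
n=9: y≈2.490012, sp=4, e=sp−y≈1.509988; I≈15.927400, D=e−e_prev≈-0.160572; u=1/2·1.509988+0·15.927400+0·(-0.160572)≈0.754994; next y=4/5·2.490012+3/4·0.754994≈2.558255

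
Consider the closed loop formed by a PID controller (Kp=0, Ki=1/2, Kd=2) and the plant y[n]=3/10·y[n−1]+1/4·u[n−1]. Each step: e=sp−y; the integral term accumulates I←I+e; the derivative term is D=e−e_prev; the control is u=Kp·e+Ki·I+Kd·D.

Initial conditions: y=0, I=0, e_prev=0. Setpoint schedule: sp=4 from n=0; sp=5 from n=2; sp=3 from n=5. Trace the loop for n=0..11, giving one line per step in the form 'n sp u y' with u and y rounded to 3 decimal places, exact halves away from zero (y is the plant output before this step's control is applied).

0 4 10.000 0.000
1 4 -2.250 2.500
2 5 11.781 0.188
3 5 0.527 3.002
4 5 12.078 1.032
5 3 -0.619 3.329
6 3 14.023 0.844
7 3 2.843 3.759
8 3 13.095 1.839
9 3 4.868 3.825
10 3 12.081 2.365
11 3 6.064 3.729

(exact arithmetic carried between steps; '≈' marks a value shown rounded to 6 d.p. or computed from one; I and e_prev carry over from the previous line; the table rounds u and y to 3 d.p., halves away from zero)
n=0: y=0, sp=4, e=sp−y=4; I=4, D=e−e_prev=4; u=0·4+1/2·4+2·4=10; next y=3/10·0+1/4·10=2.5
n=1: y=2.5, sp=4, e=sp−y=1.5; I=5.5, D=e−e_prev=-2.5; u=0·1.5+1/2·5.5+2·(-2.5)=-2.25; next y=3/10·2.5+1/4·(-2.25)=0.1875
n=2: y=0.1875, sp=5, e=sp−y=4.8125; I=10.3125, D=e−e_prev=3.3125; u=0·4.8125+1/2·10.3125+2·3.3125=11.78125; next y=3/10·0.1875+1/4·11.78125≈3.001563
n=3: y≈3.001563, sp=5, e=sp−y≈1.998438; I≈12.310938, D=e−e_prev≈-2.814063; u=0·1.998438+1/2·12.310938+2·(-2.814063)≈0.527344; next y=3/10·3.001563+1/4·0.527344≈1.032305
n=4: y≈1.032305, sp=5, e=sp−y≈3.967695; I≈16.278633, D=e−e_prev≈1.969258; u=0·3.967695+1/2·16.278633+2·1.969258≈12.077832; next y=3/10·1.032305+1/4·12.077832≈3.329149
n=5: y≈3.329149, sp=3, e=sp−y≈-0.329149; I≈15.949483, D=e−e_prev≈-4.296845; u=0·(-0.329149)+1/2·15.949483+2·(-4.296845)≈-0.618948; next y=3/10·3.329149+1/4·(-0.618948)≈0.844008
n=6: y≈0.844008, sp=3, e=sp−y≈2.155992; I≈18.105476, D=e−e_prev≈2.485142; u=0·2.155992+1/2·18.105476+2·2.485142≈14.023021; next y=3/10·0.844008+1/4·14.023021≈3.758958
n=7: y≈3.758958, sp=3, e=sp−y≈-0.758958; I≈17.346518, D=e−e_prev≈-2.914950; u=0·(-0.758958)+1/2·17.346518+2·(-2.914950)≈2.843360; next y=3/10·3.758958+1/4·2.843360≈1.838527
n=8: y≈1.838527, sp=3, e=sp−y≈1.161473; I≈18.507991, D=e−e_prev≈1.920430; u=0·1.161473+1/2·18.507991+2·1.920430≈13.094856; next y=3/10·1.838527+1/4·13.094856≈3.825272
n=9: y≈3.825272, sp=3, e=sp−y≈-0.825272; I≈17.682719, D=e−e_prev≈-1.986745; u=0·(-0.825272)+1/2·17.682719+2·(-1.986745)≈4.867869; next y=3/10·3.825272+1/4·4.867869≈2.364549
n=10: y≈2.364549, sp=3, e=sp−y≈0.635451; I≈18.318170, D=e−e_prev≈1.460723; u=0·0.635451+1/2·18.318170+2·1.460723≈12.080531; next y=3/10·2.364549+1/4·12.080531≈3.729498
n=11: y≈3.729498, sp=3, e=sp−y≈-0.729498; I≈17.588672, D=e−e_prev≈-1.364949; u=0·(-0.729498)+1/2·17.588672+2·(-1.364949)≈6.064439; next y=3/10·3.729498+1/4·6.064439≈2.634959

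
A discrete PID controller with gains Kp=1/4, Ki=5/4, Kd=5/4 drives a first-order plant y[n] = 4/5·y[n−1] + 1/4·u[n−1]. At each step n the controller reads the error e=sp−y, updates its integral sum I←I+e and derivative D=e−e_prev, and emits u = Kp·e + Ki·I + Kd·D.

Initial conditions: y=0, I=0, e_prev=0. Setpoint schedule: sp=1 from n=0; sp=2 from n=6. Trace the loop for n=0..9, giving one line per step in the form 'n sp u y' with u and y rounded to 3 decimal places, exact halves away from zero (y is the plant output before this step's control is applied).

0 1 2.750 0.000
1 1 0.859 0.688
2 1 1.897 0.765
3 1 1.404 1.086
4 1 1.330 1.220
5 1 0.979 1.308
6 2 3.501 1.291
7 2 1.419 1.908
8 2 2.379 1.881
9 2 1.893 2.100

(exact arithmetic carried between steps; '≈' marks a value shown rounded to 6 d.p. or computed from one; I and e_prev carry over from the previous line; the table rounds u and y to 3 d.p., halves away from zero)
n=0: y=0, sp=1, e=sp−y=1; I=1, D=e−e_prev=1; u=1/4·1+5/4·1+5/4·1=2.75; next y=4/5·0+1/4·2.75=0.6875
n=1: y=0.6875, sp=1, e=sp−y=0.3125; I=1.3125, D=e−e_prev=-0.6875; u=1/4·0.3125+5/4·1.3125+5/4·(-0.6875)=0.859375; next y=4/5·0.6875+1/4·0.859375≈0.764844
n=2: y≈0.764844, sp=1, e=sp−y≈0.235156; I≈1.547656, D=e−e_prev≈-0.077344; u=1/4·0.235156+5/4·1.547656+5/4·(-0.077344)≈1.896680; next y=4/5·0.764844+1/4·1.896680≈1.086045
n=3: y≈1.086045, sp=1, e=sp−y≈-0.086045; I≈1.461611, D=e−e_prev≈-0.321201; u=1/4·(-0.086045)+5/4·1.461611+5/4·(-0.321201)≈1.404001; next y=4/5·1.086045+1/4·1.404001≈1.219836
n=4: y≈1.219836, sp=1, e=sp−y≈-0.219836; I≈1.241775, D=e−e_prev≈-0.133791; u=1/4·(-0.219836)+5/4·1.241775+5/4·(-0.133791)≈1.330020; next y=4/5·1.219836+1/4·1.330020≈1.308374
n=5: y≈1.308374, sp=1, e=sp−y≈-0.308374; I≈0.933401, D=e−e_prev≈-0.088538; u=1/4·(-0.308374)+5/4·0.933401+5/4·(-0.088538)≈0.978985; next y=4/5·1.308374+1/4·0.978985≈1.291446
n=6: y≈1.291446, sp=2, e=sp−y≈0.708554; I≈1.641955, D=e−e_prev≈1.016929; u=1/4·0.708554+5/4·1.641955+5/4·1.016929≈3.500743; next y=4/5·1.291446+1/4·3.500743≈1.908342
n=7: y≈1.908342, sp=2, e=sp−y≈0.091658; I≈1.733613, D=e−e_prev≈-0.616897; u=1/4·0.091658+5/4·1.733613+5/4·(-0.616897)≈1.418810; next y=4/5·1.908342+1/4·1.418810≈1.881376
n=8: y≈1.881376, sp=2, e=sp−y≈0.118624; I≈1.852237, D=e−e_prev≈0.026966; u=1/4·0.118624+5/4·1.852237+5/4·0.026966≈2.378659; next y=4/5·1.881376+1/4·2.378659≈2.099766
n=9: y≈2.099766, sp=2, e=sp−y≈-0.099766; I≈1.752471, D=e−e_prev≈-0.218390; u=1/4·(-0.099766)+5/4·1.752471+5/4·(-0.218390)≈1.892660; next y=4/5·2.099766+1/4·1.892660≈2.152978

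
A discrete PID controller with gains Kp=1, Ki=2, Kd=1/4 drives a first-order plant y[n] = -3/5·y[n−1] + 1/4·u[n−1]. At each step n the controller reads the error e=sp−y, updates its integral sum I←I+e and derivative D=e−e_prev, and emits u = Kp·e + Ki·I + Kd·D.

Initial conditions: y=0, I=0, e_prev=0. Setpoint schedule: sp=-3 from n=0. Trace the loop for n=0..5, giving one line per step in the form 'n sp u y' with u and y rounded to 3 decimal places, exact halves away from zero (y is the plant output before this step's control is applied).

0 -3 -9.750 0.000
1 -3 -7.078 -2.438
2 -3 -15.737 -0.307
3 -3 -9.400 -3.750
4 -3 -20.623 -0.100
5 -3 -9.275 -5.096

(exact arithmetic carried between steps; '≈' marks a value shown rounded to 6 d.p. or computed from one; I and e_prev carry over from the previous line; the table rounds u and y to 3 d.p., halves away from zero)
n=0: y=0, sp=-3, e=sp−y=-3; I=-3, D=e−e_prev=-3; u=1·(-3)+2·(-3)+1/4·(-3)=-9.75; next y=-3/5·0+1/4·(-9.75)=-2.4375
n=1: y=-2.4375, sp=-3, e=sp−y=-0.5625; I=-3.5625, D=e−e_prev=2.4375; u=1·(-0.5625)+2·(-3.5625)+1/4·2.4375=-7.078125; next y=-3/5·(-2.4375)+1/4·(-7.078125)≈-0.307031
n=2: y≈-0.307031, sp=-3, e=sp−y≈-2.692969; I≈-6.255469, D=e−e_prev≈-2.130469; u=1·(-2.692969)+2·(-6.255469)+1/4·(-2.130469)≈-15.736523; next y=-3/5·(-0.307031)+1/4·(-15.736523)≈-3.749912
n=3: y≈-3.749912, sp=-3, e=sp−y≈0.749912; I≈-5.505557, D=e−e_prev≈3.442881; u=1·0.749912+2·(-5.505557)+1/4·3.442881≈-9.400481; next y=-3/5·(-3.749912)+1/4·(-9.400481)≈-0.100173
n=4: y≈-0.100173, sp=-3, e=sp−y≈-2.899827; I≈-8.405384, D=e−e_prev≈-3.649739; u=1·(-2.899827)+2·(-8.405384)+1/4·(-3.649739)≈-20.623029; next y=-3/5·(-0.100173)+1/4·(-20.623029)≈-5.095654
n=5: y≈-5.095654, sp=-3, e=sp−y≈2.095654; I≈-6.309730, D=e−e_prev≈4.995481; u=1·2.095654+2·(-6.309730)+1/4·4.995481≈-9.274937; next y=-3/5·(-5.095654)+1/4·(-9.274937)≈0.738658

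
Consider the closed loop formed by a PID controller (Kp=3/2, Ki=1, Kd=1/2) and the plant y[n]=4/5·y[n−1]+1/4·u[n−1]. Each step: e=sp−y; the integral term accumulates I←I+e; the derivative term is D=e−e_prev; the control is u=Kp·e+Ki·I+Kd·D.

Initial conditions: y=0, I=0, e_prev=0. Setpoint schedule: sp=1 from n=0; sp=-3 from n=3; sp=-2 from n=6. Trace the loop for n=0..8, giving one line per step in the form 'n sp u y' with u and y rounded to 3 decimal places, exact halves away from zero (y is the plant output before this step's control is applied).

(exact arithmetic carried between steps; '≈' marks a value shown rounded to 6 d.p. or computed from one; I and e_prev carry over from the previous line; the table rounds u and y to 3 d.p., halves away from zero)
n=0: y=0, sp=1, e=sp−y=1; I=1, D=e−e_prev=1; u=3/2·1+1·1+1/2·1=3; next y=4/5·0+1/4·3=0.75
n=1: y=0.75, sp=1, e=sp−y=0.25; I=1.25, D=e−e_prev=-0.75; u=3/2·0.25+1·1.25+1/2·(-0.75)=1.25; next y=4/5·0.75+1/4·1.25=0.9125
n=2: y=0.9125, sp=1, e=sp−y=0.0875; I=1.3375, D=e−e_prev=-0.1625; u=3/2·0.0875+1·1.3375+1/2·(-0.1625)=1.3875; next y=4/5·0.9125+1/4·1.3875=1.076875
n=3: y=1.076875, sp=-3, e=sp−y=-4.076875; I=-2.739375, D=e−e_prev=-4.164375; u=3/2·(-4.076875)+1·(-2.739375)+1/2·(-4.164375)=-10.936875; next y=4/5·1.076875+1/4·(-10.936875)≈-1.872719
n=4: y≈-1.872719, sp=-3, e=sp−y≈-1.127281; I≈-3.866656, D=e−e_prev≈2.949594; u=3/2·(-1.127281)+1·(-3.866656)+1/2·2.949594≈-4.082781; next y=4/5·(-1.872719)+1/4·(-4.082781)≈-2.518870
n=5: y≈-2.518870, sp=-3, e=sp−y≈-0.481130; I≈-4.347786, D=e−e_prev≈0.646152; u=3/2·(-0.481130)+1·(-4.347786)+1/2·0.646152≈-4.746405; next y=4/5·(-2.518870)+1/4·(-4.746405)≈-3.201697
n=6: y≈-3.201697, sp=-2, e=sp−y≈1.201697; I≈-3.146089, D=e−e_prev≈1.682827; u=3/2·1.201697+1·(-3.146089)+1/2·1.682827≈-0.502129; next y=4/5·(-3.201697)+1/4·(-0.502129)≈-2.686890
n=7: y≈-2.686890, sp=-2, e=sp−y≈0.686890; I≈-2.459198, D=e−e_prev≈-0.514807; u=3/2·0.686890+1·(-2.459198)+1/2·(-0.514807)≈-1.686267; next y=4/5·(-2.686890)+1/4·(-1.686267)≈-2.571079
n=8: y≈-2.571079, sp=-2, e=sp−y≈0.571079; I≈-1.888120, D=e−e_prev≈-0.115811; u=3/2·0.571079+1·(-1.888120)+1/2·(-0.115811)≈-1.089407; next y=4/5·(-2.571079)+1/4·(-1.089407)≈-2.329215

0 1 3.000 0.000
1 1 1.250 0.750
2 1 1.388 0.913
3 -3 -10.937 1.077
4 -3 -4.083 -1.873
5 -3 -4.746 -2.519
6 -2 -0.502 -3.202
7 -2 -1.686 -2.687
8 -2 -1.089 -2.571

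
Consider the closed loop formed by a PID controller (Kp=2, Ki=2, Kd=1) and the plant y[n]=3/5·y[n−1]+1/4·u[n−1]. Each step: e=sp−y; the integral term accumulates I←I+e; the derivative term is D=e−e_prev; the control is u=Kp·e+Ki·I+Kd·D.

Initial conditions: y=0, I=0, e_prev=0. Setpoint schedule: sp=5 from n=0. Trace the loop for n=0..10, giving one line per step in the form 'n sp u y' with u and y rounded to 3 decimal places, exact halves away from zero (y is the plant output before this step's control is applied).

(exact arithmetic carried between steps; '≈' marks a value shown rounded to 6 d.p. or computed from one; I and e_prev carry over from the previous line; the table rounds u and y to 3 d.p., halves away from zero)
n=0: y=0, sp=5, e=sp−y=5; I=5, D=e−e_prev=5; u=2·5+2·5+1·5=25; next y=3/5·0+1/4·25=6.25
n=1: y=6.25, sp=5, e=sp−y=-1.25; I=3.75, D=e−e_prev=-6.25; u=2·(-1.25)+2·3.75+1·(-6.25)=-1.25; next y=3/5·6.25+1/4·(-1.25)=3.4375
n=2: y=3.4375, sp=5, e=sp−y=1.5625; I=5.3125, D=e−e_prev=2.8125; u=2·1.5625+2·5.3125+1·2.8125=16.5625; next y=3/5·3.4375+1/4·16.5625=6.203125
n=3: y=6.203125, sp=5, e=sp−y=-1.203125; I=4.109375, D=e−e_prev=-2.765625; u=2·(-1.203125)+2·4.109375+1·(-2.765625)=3.046875; next y=3/5·6.203125+1/4·3.046875≈4.483594
n=4: y≈4.483594, sp=5, e=sp−y≈0.516406; I≈4.625781, D=e−e_prev≈1.719531; u=2·0.516406+2·4.625781+1·1.719531≈12.003906; next y=3/5·4.483594+1/4·12.003906≈5.691133
n=5: y≈5.691133, sp=5, e=sp−y≈-0.691133; I≈3.934648, D=e−e_prev≈-1.207539; u=2·(-0.691133)+2·3.934648+1·(-1.207539)≈5.279492; next y=3/5·5.691133+1/4·5.279492≈4.734553
n=6: y≈4.734553, sp=5, e=sp−y≈0.265447; I≈4.200096, D=e−e_prev≈0.956580; u=2·0.265447+2·4.200096+1·0.956580≈9.887666; next y=3/5·4.734553+1/4·9.887666≈5.312648
n=7: y≈5.312648, sp=5, e=sp−y≈-0.312648; I≈3.887448, D=e−e_prev≈-0.578095; u=2·(-0.312648)+2·3.887448+1·(-0.578095)≈6.571503; next y=3/5·5.312648+1/4·6.571503≈4.830465
n=8: y≈4.830465, sp=5, e=sp−y≈0.169535; I≈4.056983, D=e−e_prev≈0.482183; u=2·0.169535+2·4.056983+1·0.482183≈8.935220; next y=3/5·4.830465+1/4·8.935220≈5.132084
n=9: y≈5.132084, sp=5, e=sp−y≈-0.132084; I≈3.924899, D=e−e_prev≈-0.301619; u=2·(-0.132084)+2·3.924899+1·(-0.301619)≈7.284012; next y=3/5·5.132084+1/4·7.284012≈4.900253
n=10: y≈4.900253, sp=5, e=sp−y≈0.099747; I≈4.024646, D=e−e_prev≈0.231831; u=2·0.099747+2·4.024646+1·0.231831≈8.480616; next y=3/5·4.900253+1/4·8.480616≈5.060306

0 5 25.000 0.000
1 5 -1.250 6.250
2 5 16.563 3.438
3 5 3.047 6.203
4 5 12.004 4.484
5 5 5.279 5.691
6 5 9.888 4.735
7 5 6.572 5.313
8 5 8.935 4.830
9 5 7.284 5.132
10 5 8.481 4.900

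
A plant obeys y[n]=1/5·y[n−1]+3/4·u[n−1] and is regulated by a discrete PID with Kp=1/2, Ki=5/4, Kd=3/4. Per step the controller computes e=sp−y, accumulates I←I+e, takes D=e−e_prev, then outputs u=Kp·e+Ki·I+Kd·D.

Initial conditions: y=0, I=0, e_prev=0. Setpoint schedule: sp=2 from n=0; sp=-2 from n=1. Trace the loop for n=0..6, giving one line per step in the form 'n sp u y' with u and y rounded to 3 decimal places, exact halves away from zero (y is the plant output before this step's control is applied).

(exact arithmetic carried between steps; '≈' marks a value shown rounded to 6 d.p. or computed from one; I and e_prev carry over from the previous line; the table rounds u and y to 3 d.p., halves away from zero)
n=0: y=0, sp=2, e=sp−y=2; I=2, D=e−e_prev=2; u=1/2·2+5/4·2+3/4·2=5; next y=1/5·0+3/4·5=3.75
n=1: y=3.75, sp=-2, e=sp−y=-5.75; I=-3.75, D=e−e_prev=-7.75; u=1/2·(-5.75)+5/4·(-3.75)+3/4·(-7.75)=-13.375; next y=1/5·3.75+3/4·(-13.375)=-9.28125
n=2: y=-9.28125, sp=-2, e=sp−y=7.28125; I=3.53125, D=e−e_prev=13.03125; u=1/2·7.28125+5/4·3.53125+3/4·13.03125=17.828125; next y=1/5·(-9.28125)+3/4·17.828125≈11.514844
n=3: y≈11.514844, sp=-2, e=sp−y≈-13.514844; I≈-9.983594, D=e−e_prev≈-20.796094; u=1/2·(-13.514844)+5/4·(-9.983594)+3/4·(-20.796094)≈-34.833984; next y=1/5·11.514844+3/4·(-34.833984)≈-23.822520
n=4: y≈-23.822520, sp=-2, e=sp−y≈21.822520; I≈11.838926, D=e−e_prev≈35.337363; u=1/2·21.822520+5/4·11.838926+3/4·35.337363≈52.212939; next y=1/5·(-23.822520)+3/4·52.212939≈34.395201
n=5: y≈34.395201, sp=-2, e=sp−y≈-36.395201; I≈-24.556275, D=e−e_prev≈-58.217720; u=1/2·(-36.395201)+5/4·(-24.556275)+3/4·(-58.217720)≈-92.556234; next y=1/5·34.395201+3/4·(-92.556234)≈-62.538135
n=6: y≈-62.538135, sp=-2, e=sp−y≈60.538135; I≈35.981861, D=e−e_prev≈96.933336; u=1/2·60.538135+5/4·35.981861+3/4·96.933336≈147.946396; next y=1/5·(-62.538135)+3/4·147.946396≈98.452170

0 2 5.000 0.000
1 -2 -13.375 3.750
2 -2 17.828 -9.281
3 -2 -34.834 11.515
4 -2 52.213 -23.823
5 -2 -92.556 34.395
6 -2 147.946 -62.538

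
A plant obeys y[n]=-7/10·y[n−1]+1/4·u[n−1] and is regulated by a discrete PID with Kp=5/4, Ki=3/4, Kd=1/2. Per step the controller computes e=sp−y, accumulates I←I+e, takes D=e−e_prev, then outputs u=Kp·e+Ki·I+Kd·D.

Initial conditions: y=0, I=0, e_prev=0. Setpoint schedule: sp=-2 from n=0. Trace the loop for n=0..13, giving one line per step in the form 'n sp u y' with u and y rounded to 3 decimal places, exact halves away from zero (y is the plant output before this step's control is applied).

(exact arithmetic carried between steps; '≈' marks a value shown rounded to 6 d.p. or computed from one; I and e_prev carry over from the previous line; the table rounds u and y to 3 d.p., halves away from zero)
n=0: y=0, sp=-2, e=sp−y=-2; I=-2, D=e−e_prev=-2; u=5/4·(-2)+3/4·(-2)+1/2·(-2)=-5; next y=-7/10·0+1/4·(-5)=-1.25
n=1: y=-1.25, sp=-2, e=sp−y=-0.75; I=-2.75, D=e−e_prev=1.25; u=5/4·(-0.75)+3/4·(-2.75)+1/2·1.25=-2.375; next y=-7/10·(-1.25)+1/4·(-2.375)=0.28125
n=2: y=0.28125, sp=-2, e=sp−y=-2.28125; I=-5.03125, D=e−e_prev=-1.53125; u=5/4·(-2.28125)+3/4·(-5.03125)+1/2·(-1.53125)=-7.390625; next y=-7/10·0.28125+1/4·(-7.390625)≈-2.044531
n=3: y≈-2.044531, sp=-2, e=sp−y≈0.044531; I≈-4.986719, D=e−e_prev≈2.325781; u=5/4·0.044531+3/4·(-4.986719)+1/2·2.325781≈-2.521484; next y=-7/10·(-2.044531)+1/4·(-2.521484)≈0.800801
n=4: y≈0.800801, sp=-2, e=sp−y≈-2.800801; I≈-7.787520, D=e−e_prev≈-2.845332; u=5/4·(-2.800801)+3/4·(-7.787520)+1/2·(-2.845332)≈-10.764307; next y=-7/10·0.800801+1/4·(-10.764307)≈-3.251637
n=5: y≈-3.251637, sp=-2, e=sp−y≈1.251637; I≈-6.535882, D=e−e_prev≈4.052438; u=5/4·1.251637+3/4·(-6.535882)+1/2·4.052438≈-1.311146; next y=-7/10·(-3.251637)+1/4·(-1.311146)≈1.948359
n=6: y≈1.948359, sp=-2, e=sp−y≈-3.948359; I≈-10.484242, D=e−e_prev≈-5.199997; u=5/4·(-3.948359)+3/4·(-10.484242)+1/2·(-5.199997)≈-15.398629; next y=-7/10·1.948359+1/4·(-15.398629)≈-5.213509
n=7: y≈-5.213509, sp=-2, e=sp−y≈3.213509; I≈-7.270733, D=e−e_prev≈7.161868; u=5/4·3.213509+3/4·(-7.270733)+1/2·7.161868≈2.144771; next y=-7/10·(-5.213509)+1/4·2.144771≈4.185649
n=8: y≈4.185649, sp=-2, e=sp−y≈-6.185649; I≈-13.456382, D=e−e_prev≈-9.399158; u=5/4·(-6.185649)+3/4·(-13.456382)+1/2·(-9.399158)≈-22.523926; next y=-7/10·4.185649+1/4·(-22.523926)≈-8.560936
n=9: y≈-8.560936, sp=-2, e=sp−y≈6.560936; I≈-6.895446, D=e−e_prev≈12.746585; u=5/4·6.560936+3/4·(-6.895446)+1/2·12.746585≈9.402878; next y=-7/10·(-8.560936)+1/4·9.402878≈8.343374
n=10: y≈8.343374, sp=-2, e=sp−y≈-10.343374; I≈-17.238820, D=e−e_prev≈-16.904310; u=5/4·(-10.343374)+3/4·(-17.238820)+1/2·(-16.904310)≈-34.310489; next y=-7/10·8.343374+1/4·(-34.310489)≈-14.417984
n=11: y≈-14.417984, sp=-2, e=sp−y≈12.417984; I≈-4.820836, D=e−e_prev≈22.761359; u=5/4·12.417984+3/4·(-4.820836)+1/2·22.761359≈23.287533; next y=-7/10·(-14.417984)+1/4·23.287533≈15.914472
n=12: y≈15.914472, sp=-2, e=sp−y≈-17.914472; I≈-22.735308, D=e−e_prev≈-30.332456; u=5/4·(-17.914472)+3/4·(-22.735308)+1/2·(-30.332456)≈-54.610800; next y=-7/10·15.914472+1/4·(-54.610800)≈-24.792830
n=13: y≈-24.792830, sp=-2, e=sp−y≈22.792830; I≈0.057522, D=e−e_prev≈40.707303; u=5/4·22.792830+3/4·0.057522+1/2·40.707303≈48.887831; next y=-7/10·(-24.792830)+1/4·48.887831≈29.576939

0 -2 -5.000 0.000
1 -2 -2.375 -1.250
2 -2 -7.391 0.281
3 -2 -2.521 -2.045
4 -2 -10.764 0.801
5 -2 -1.311 -3.252
6 -2 -15.399 1.948
7 -2 2.145 -5.214
8 -2 -22.524 4.186
9 -2 9.403 -8.561
10 -2 -34.310 8.343
11 -2 23.288 -14.418
12 -2 -54.611 15.914
13 -2 48.888 -24.793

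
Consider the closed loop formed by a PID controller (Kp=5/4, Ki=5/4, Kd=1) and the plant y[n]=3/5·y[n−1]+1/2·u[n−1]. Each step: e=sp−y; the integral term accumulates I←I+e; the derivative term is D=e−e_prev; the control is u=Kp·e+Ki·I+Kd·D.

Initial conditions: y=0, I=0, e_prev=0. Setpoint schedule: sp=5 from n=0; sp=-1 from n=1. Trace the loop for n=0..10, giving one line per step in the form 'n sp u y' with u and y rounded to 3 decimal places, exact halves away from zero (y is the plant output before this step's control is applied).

(exact arithmetic carried between steps; '≈' marks a value shown rounded to 6 d.p. or computed from one; I and e_prev carry over from the previous line; the table rounds u and y to 3 d.p., halves away from zero)
n=0: y=0, sp=5, e=sp−y=5; I=5, D=e−e_prev=5; u=5/4·5+5/4·5+1·5=17.5; next y=3/5·0+1/2·17.5=8.75
n=1: y=8.75, sp=-1, e=sp−y=-9.75; I=-4.75, D=e−e_prev=-14.75; u=5/4·(-9.75)+5/4·(-4.75)+1·(-14.75)=-32.875; next y=3/5·8.75+1/2·(-32.875)=-11.1875
n=2: y=-11.1875, sp=-1, e=sp−y=10.1875; I=5.4375, D=e−e_prev=19.9375; u=5/4·10.1875+5/4·5.4375+1·19.9375=39.46875; next y=3/5·(-11.1875)+1/2·39.46875=13.021875
n=3: y=13.021875, sp=-1, e=sp−y=-14.021875; I=-8.584375, D=e−e_prev=-24.209375; u=5/4·(-14.021875)+5/4·(-8.584375)+1·(-24.209375)≈-52.467188; next y=3/5·13.021875+1/2·(-52.467188)≈-18.420469
n=4: y≈-18.420469, sp=-1, e=sp−y≈17.420469; I≈8.836094, D=e−e_prev≈31.442344; u=5/4·17.420469+5/4·8.836094+1·31.442344≈64.263047; next y=3/5·(-18.420469)+1/2·64.263047≈21.079242
n=5: y≈21.079242, sp=-1, e=sp−y≈-22.079242; I≈-13.243148, D=e−e_prev≈-39.499711; u=5/4·(-22.079242)+5/4·(-13.243148)+1·(-39.499711)≈-83.652699; next y=3/5·21.079242+1/2·(-83.652699)≈-29.178804
n=6: y≈-29.178804, sp=-1, e=sp−y≈28.178804; I≈14.935656, D=e−e_prev≈50.258046; u=5/4·28.178804+5/4·14.935656+1·50.258046≈104.151122; next y=3/5·(-29.178804)+1/2·104.151122≈34.568278
n=7: y≈34.568278, sp=-1, e=sp−y≈-35.568278; I≈-20.632622, D=e−e_prev≈-63.747083; u=5/4·(-35.568278)+5/4·(-20.632622)+1·(-63.747083)≈-133.998208; next y=3/5·34.568278+1/2·(-133.998208)≈-46.258137
n=8: y≈-46.258137, sp=-1, e=sp−y≈45.258137; I≈24.625515, D=e−e_prev≈80.826415; u=5/4·45.258137+5/4·24.625515+1·80.826415≈168.180981; next y=3/5·(-46.258137)+1/2·168.180981≈56.335608
n=9: y≈56.335608, sp=-1, e=sp−y≈-57.335608; I≈-32.710093, D=e−e_prev≈-102.593745; u=5/4·(-57.335608)+5/4·(-32.710093)+1·(-102.593745)≈-215.150872; next y=3/5·56.335608+1/2·(-215.150872)≈-73.774071
n=10: y≈-73.774071, sp=-1, e=sp−y≈72.774071; I≈40.063978, D=e−e_prev≈130.109679; u=5/4·72.774071+5/4·40.063978+1·130.109679≈271.157240; next y=3/5·(-73.774071)+1/2·271.157240≈91.314177

0 5 17.500 0.000
1 -1 -32.875 8.750
2 -1 39.469 -11.188
3 -1 -52.467 13.022
4 -1 64.263 -18.420
5 -1 -83.653 21.079
6 -1 104.151 -29.179
7 -1 -133.998 34.568
8 -1 168.181 -46.258
9 -1 -215.151 56.336
10 -1 271.157 -73.774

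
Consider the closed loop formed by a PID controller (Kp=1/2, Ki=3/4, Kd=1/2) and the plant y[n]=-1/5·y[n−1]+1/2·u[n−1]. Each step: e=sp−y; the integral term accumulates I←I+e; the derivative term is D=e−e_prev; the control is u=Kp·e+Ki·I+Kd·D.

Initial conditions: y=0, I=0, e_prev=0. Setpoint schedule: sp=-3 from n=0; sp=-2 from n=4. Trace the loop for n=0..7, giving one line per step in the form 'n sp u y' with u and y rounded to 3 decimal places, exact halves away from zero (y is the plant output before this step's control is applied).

0 -3 -5.250 0.000
1 -3 -1.406 -2.625
2 -3 -7.282 -0.178
3 -3 -2.177 -3.605
4 -2 -7.353 -0.368
5 -2 -1.796 -3.603
6 -2 -8.206 -0.178
7 -2 -1.053 -4.068

(exact arithmetic carried between steps; '≈' marks a value shown rounded to 6 d.p. or computed from one; I and e_prev carry over from the previous line; the table rounds u and y to 3 d.p., halves away from zero)
n=0: y=0, sp=-3, e=sp−y=-3; I=-3, D=e−e_prev=-3; u=1/2·(-3)+3/4·(-3)+1/2·(-3)=-5.25; next y=-1/5·0+1/2·(-5.25)=-2.625
n=1: y=-2.625, sp=-3, e=sp−y=-0.375; I=-3.375, D=e−e_prev=2.625; u=1/2·(-0.375)+3/4·(-3.375)+1/2·2.625=-1.40625; next y=-1/5·(-2.625)+1/2·(-1.40625)=-0.178125
n=2: y=-0.178125, sp=-3, e=sp−y=-2.821875; I=-6.196875, D=e−e_prev=-2.446875; u=1/2·(-2.821875)+3/4·(-6.196875)+1/2·(-2.446875)≈-7.282031; next y=-1/5·(-0.178125)+1/2·(-7.282031)≈-3.605391
n=3: y≈-3.605391, sp=-3, e=sp−y≈0.605391; I≈-5.591484, D=e−e_prev≈3.427266; u=1/2·0.605391+3/4·(-5.591484)+1/2·3.427266≈-2.177285; next y=-1/5·(-3.605391)+1/2·(-2.177285)≈-0.367564
n=4: y≈-0.367564, sp=-2, e=sp−y≈-1.632436; I≈-7.223920, D=e−e_prev≈-2.237826; u=1/2·(-1.632436)+3/4·(-7.223920)+1/2·(-2.237826)≈-7.353071; next y=-1/5·(-0.367564)+1/2·(-7.353071)≈-3.603023
n=5: y≈-3.603023, sp=-2, e=sp−y≈1.603023; I≈-5.620897, D=e−e_prev≈3.235458; u=1/2·1.603023+3/4·(-5.620897)+1/2·3.235458≈-1.796433; next y=-1/5·(-3.603023)+1/2·(-1.796433)≈-0.177612
n=6: y≈-0.177612, sp=-2, e=sp−y≈-1.822388; I≈-7.443286, D=e−e_prev≈-3.425411; u=1/2·(-1.822388)+3/4·(-7.443286)+1/2·(-3.425411)≈-8.206364; next y=-1/5·(-0.177612)+1/2·(-8.206364)≈-4.067659
n=7: y≈-4.067659, sp=-2, e=sp−y≈2.067659; I≈-5.375626, D=e−e_prev≈3.890047; u=1/2·2.067659+3/4·(-5.375626)+1/2·3.890047≈-1.052866; next y=-1/5·(-4.067659)+1/2·(-1.052866)≈0.287099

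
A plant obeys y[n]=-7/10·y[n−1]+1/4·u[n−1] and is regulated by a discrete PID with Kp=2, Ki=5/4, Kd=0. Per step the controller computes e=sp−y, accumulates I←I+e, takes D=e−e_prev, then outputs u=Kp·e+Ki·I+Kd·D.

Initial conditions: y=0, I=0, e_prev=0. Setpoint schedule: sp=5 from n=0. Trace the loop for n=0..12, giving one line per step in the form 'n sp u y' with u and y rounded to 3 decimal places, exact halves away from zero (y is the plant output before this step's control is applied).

(exact arithmetic carried between steps; '≈' marks a value shown rounded to 6 d.p. or computed from one; I and e_prev carry over from the previous line; the table rounds u and y to 3 d.p., halves away from zero)
n=0: y=0, sp=5, e=sp−y=5; I=5, D=e−e_prev=5; u=2·5+5/4·5+0·5=16.25; next y=-7/10·0+1/4·16.25=4.0625
n=1: y=4.0625, sp=5, e=sp−y=0.9375; I=5.9375, D=e−e_prev=-4.0625; u=2·0.9375+5/4·5.9375+0·(-4.0625)=9.296875; next y=-7/10·4.0625+1/4·9.296875≈-0.519531
n=2: y≈-0.519531, sp=5, e=sp−y≈5.519531; I≈11.457031, D=e−e_prev≈4.582031; u=2·5.519531+5/4·11.457031+0·4.582031≈25.360352; next y=-7/10·(-0.519531)+1/4·25.360352≈6.703760
n=3: y≈6.703760, sp=5, e=sp−y≈-1.703760; I≈9.753271, D=e−e_prev≈-7.223291; u=2·(-1.703760)+5/4·9.753271+0·(-7.223291)≈8.784070; next y=-7/10·6.703760+1/4·8.784070≈-2.496614
n=4: y≈-2.496614, sp=5, e=sp−y≈7.496614; I≈17.249886, D=e−e_prev≈9.200374; u=2·7.496614+5/4·17.249886+0·9.200374≈36.555586; next y=-7/10·(-2.496614)+1/4·36.555586≈10.886527
n=5: y≈10.886527, sp=5, e=sp−y≈-5.886527; I≈11.363359, D=e−e_prev≈-13.383141; u=2·(-5.886527)+5/4·11.363359+0·(-13.383141)≈2.431146; next y=-7/10·10.886527+1/4·2.431146≈-7.012782
n=6: y≈-7.012782, sp=5, e=sp−y≈12.012782; I≈23.376141, D=e−e_prev≈17.899309; u=2·12.012782+5/4·23.376141+0·17.899309≈53.245741; next y=-7/10·(-7.012782)+1/4·53.245741≈18.220383
n=7: y≈18.220383, sp=5, e=sp−y≈-13.220383; I≈10.155759, D=e−e_prev≈-25.233165; u=2·(-13.220383)+5/4·10.155759+0·(-25.233165)≈-13.746067; next y=-7/10·18.220383+1/4·(-13.746067)≈-16.190785
n=8: y≈-16.190785, sp=5, e=sp−y≈21.190785; I≈31.346543, D=e−e_prev≈34.411167; u=2·21.190785+5/4·31.346543+0·34.411167≈81.564749; next y=-7/10·(-16.190785)+1/4·81.564749≈31.724736
n=9: y≈31.724736, sp=5, e=sp−y≈-26.724736; I≈4.621807, D=e−e_prev≈-47.915521; u=2·(-26.724736)+5/4·4.621807+0·(-47.915521)≈-47.672214; next y=-7/10·31.724736+1/4·(-47.672214)≈-34.125369
n=10: y≈-34.125369, sp=5, e=sp−y≈39.125369; I≈43.747176, D=e−e_prev≈65.850106; u=2·39.125369+5/4·43.747176+0·65.850106≈132.934708; next y=-7/10·(-34.125369)+1/4·132.934708≈57.121435
n=11: y≈57.121435, sp=5, e=sp−y≈-52.121435; I≈-8.374259, D=e−e_prev≈-91.246805; u=2·(-52.121435)+5/4·(-8.374259)+0·(-91.246805)≈-114.710695; next y=-7/10·57.121435+1/4·(-114.710695)≈-68.662679
n=12: y≈-68.662679, sp=5, e=sp−y≈73.662679; I≈65.288419, D=e−e_prev≈125.784114; u=2·73.662679+5/4·65.288419+0·125.784114≈228.935881; next y=-7/10·(-68.662679)+1/4·228.935881≈105.297845

0 5 16.250 0.000
1 5 9.297 4.063
2 5 25.360 -0.520
3 5 8.784 6.704
4 5 36.556 -2.497
5 5 2.431 10.887
6 5 53.246 -7.013
7 5 -13.746 18.220
8 5 81.565 -16.191
9 5 -47.672 31.725
10 5 132.935 -34.125
11 5 -114.711 57.121
12 5 228.936 -68.663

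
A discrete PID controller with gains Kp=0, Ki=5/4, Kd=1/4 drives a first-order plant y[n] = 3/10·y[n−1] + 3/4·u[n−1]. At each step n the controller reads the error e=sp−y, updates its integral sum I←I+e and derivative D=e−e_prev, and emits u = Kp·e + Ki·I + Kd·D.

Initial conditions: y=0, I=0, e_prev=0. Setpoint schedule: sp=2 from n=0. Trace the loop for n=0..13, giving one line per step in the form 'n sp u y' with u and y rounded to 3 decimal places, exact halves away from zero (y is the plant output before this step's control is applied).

(exact arithmetic carried between steps; '≈' marks a value shown rounded to 6 d.p. or computed from one; I and e_prev carry over from the previous line; the table rounds u and y to 3 d.p., halves away from zero)
n=0: y=0, sp=2, e=sp−y=2; I=2, D=e−e_prev=2; u=0·2+5/4·2+1/4·2=3; next y=3/10·0+3/4·3=2.25
n=1: y=2.25, sp=2, e=sp−y=-0.25; I=1.75, D=e−e_prev=-2.25; u=0·(-0.25)+5/4·1.75+1/4·(-2.25)=1.625; next y=3/10·2.25+3/4·1.625=1.89375
n=2: y=1.89375, sp=2, e=sp−y=0.10625; I=1.85625, D=e−e_prev=0.35625; u=0·0.10625+5/4·1.85625+1/4·0.35625=2.409375; next y=3/10·1.89375+3/4·2.409375≈2.375156
n=3: y≈2.375156, sp=2, e=sp−y≈-0.375156; I≈1.481094, D=e−e_prev≈-0.481406; u=0·(-0.375156)+5/4·1.481094+1/4·(-0.481406)≈1.731016; next y=3/10·2.375156+3/4·1.731016≈2.010809
n=4: y≈2.010809, sp=2, e=sp−y≈-0.010809; I≈1.470285, D=e−e_prev≈0.364348; u=0·(-0.010809)+5/4·1.470285+1/4·0.364348≈1.928943; next y=3/10·2.010809+3/4·1.928943≈2.049950
n=5: y≈2.049950, sp=2, e=sp−y≈-0.049950; I≈1.420335, D=e−e_prev≈-0.039142; u=0·(-0.049950)+5/4·1.420335+1/4·(-0.039142)≈1.765633; next y=3/10·2.049950+3/4·1.765633≈1.939210
n=6: y≈1.939210, sp=2, e=sp−y≈0.060790; I≈1.481125, D=e−e_prev≈0.110740; u=0·0.060790+5/4·1.481125+1/4·0.110740≈1.879091; next y=3/10·1.939210+3/4·1.879091≈1.991081
n=7: y≈1.991081, sp=2, e=sp−y≈0.008919; I≈1.490044, D=e−e_prev≈-0.051871; u=0·0.008919+5/4·1.490044+1/4·(-0.051871)≈1.849587; next y=3/10·1.991081+3/4·1.849587≈1.984514
n=8: y≈1.984514, sp=2, e=sp−y≈0.015486; I≈1.505529, D=e−e_prev≈0.006567; u=0·0.015486+5/4·1.505529+1/4·0.006567≈1.883553; next y=3/10·1.984514+3/4·1.883553≈2.008019
n=9: y≈2.008019, sp=2, e=sp−y≈-0.008019; I≈1.497510, D=e−e_prev≈-0.023505; u=0·(-0.008019)+5/4·1.497510+1/4·(-0.023505)≈1.866011; next y=3/10·2.008019+3/4·1.866011≈2.001914
n=10: y≈2.001914, sp=2, e=sp−y≈-0.001914; I≈1.495596, D=e−e_prev≈0.006105; u=0·(-0.001914)+5/4·1.495596+1/4·0.006105≈1.871021; next y=3/10·2.001914+3/4·1.871021≈2.003840
n=11: y≈2.003840, sp=2, e=sp−y≈-0.003840; I≈1.491756, D=e−e_prev≈-0.001926; u=0·(-0.003840)+5/4·1.491756+1/4·(-0.001926)≈1.864213; next y=3/10·2.003840+3/4·1.864213≈1.999312
n=12: y≈1.999312, sp=2, e=sp−y≈0.000688; I≈1.492444, D=e−e_prev≈0.004528; u=0·0.000688+5/4·1.492444+1/4·0.004528≈1.866687; next y=3/10·1.999312+3/4·1.866687≈1.999809
n=13: y≈1.999809, sp=2, e=sp−y≈0.000191; I≈1.492635, D=e−e_prev≈-0.000497; u=0·0.000191+5/4·1.492635+1/4·(-0.000497)≈1.865670; next y=3/10·1.999809+3/4·1.865670≈1.999195

0 2 3.000 0.000
1 2 1.625 2.250
2 2 2.409 1.894
3 2 1.731 2.375
4 2 1.929 2.011
5 2 1.766 2.050
6 2 1.879 1.939
7 2 1.850 1.991
8 2 1.884 1.985
9 2 1.866 2.008
10 2 1.871 2.002
11 2 1.864 2.004
12 2 1.867 1.999
13 2 1.866 2.000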